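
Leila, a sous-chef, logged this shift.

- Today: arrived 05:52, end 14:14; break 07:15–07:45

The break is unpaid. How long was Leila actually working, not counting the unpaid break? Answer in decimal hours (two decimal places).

Today: 05:52–14:14 = 8 h 22 min; less 30 min break → 7 h 52 min

7.87 hours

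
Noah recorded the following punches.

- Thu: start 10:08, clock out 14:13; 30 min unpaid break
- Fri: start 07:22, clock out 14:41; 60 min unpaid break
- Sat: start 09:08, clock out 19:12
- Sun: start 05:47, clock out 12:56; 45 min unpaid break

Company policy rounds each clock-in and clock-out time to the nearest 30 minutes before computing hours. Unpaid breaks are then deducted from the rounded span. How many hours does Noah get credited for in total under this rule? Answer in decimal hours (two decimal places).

Thu: in 10:08→10:00, out 14:13→14:00; 4 h 0 min − 30 min = 3 h 30 min
Fri: in 07:22→07:30, out 14:41→14:30; 7 h 0 min − 60 min = 6 h 0 min
Sat: in 09:08→09:00, out 19:12→19:00; 10 h 0 min
Sun: in 05:47→06:00, out 12:56→13:00; 7 h 0 min − 45 min = 6 h 15 min
Total credited: 25 h 45 min.

25.75 hours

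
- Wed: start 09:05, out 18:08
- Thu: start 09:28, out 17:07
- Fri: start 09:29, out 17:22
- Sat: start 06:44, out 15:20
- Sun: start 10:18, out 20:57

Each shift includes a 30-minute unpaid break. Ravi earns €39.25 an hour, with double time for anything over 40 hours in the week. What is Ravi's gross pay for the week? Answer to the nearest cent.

€1674.67

Wed: 09:05–18:08 = 9 h 3 min; less 30 min break → 8 h 33 min
Thu: 09:28–17:07 = 7 h 39 min; less 30 min break → 7 h 9 min
Fri: 09:29–17:22 = 7 h 53 min; less 30 min break → 7 h 23 min
Sat: 06:44–15:20 = 8 h 36 min; less 30 min break → 8 h 6 min
Sun: 10:18–20:57 = 10 h 39 min; less 30 min break → 10 h 9 min
Total worked: 41 h 20 min = 2480 min.
Regular 40 h 0 min = 2400 min at €39.25/h; overtime 1 h 20 min = 80 min at €78.50/h.
Pay = (2400 × €39.25 + 80 × €78.50) ÷ 60 = €1674.67.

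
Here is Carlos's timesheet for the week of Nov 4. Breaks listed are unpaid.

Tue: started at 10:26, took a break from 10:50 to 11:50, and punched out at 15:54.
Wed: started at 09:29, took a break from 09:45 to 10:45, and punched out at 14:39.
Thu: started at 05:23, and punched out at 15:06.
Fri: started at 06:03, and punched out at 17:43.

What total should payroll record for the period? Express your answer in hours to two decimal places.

30.02 hours

Tue: 10:26–15:54 = 5 h 28 min; less 60 min break → 4 h 28 min
Wed: 09:29–14:39 = 5 h 10 min; less 60 min break → 4 h 10 min
Thu: 05:23–15:06 = 9 h 43 min
Fri: 06:03–17:43 = 11 h 40 min
Total: 4 h 28 min + 4 h 10 min + 9 h 43 min + 11 h 40 min = 30 h 1 min.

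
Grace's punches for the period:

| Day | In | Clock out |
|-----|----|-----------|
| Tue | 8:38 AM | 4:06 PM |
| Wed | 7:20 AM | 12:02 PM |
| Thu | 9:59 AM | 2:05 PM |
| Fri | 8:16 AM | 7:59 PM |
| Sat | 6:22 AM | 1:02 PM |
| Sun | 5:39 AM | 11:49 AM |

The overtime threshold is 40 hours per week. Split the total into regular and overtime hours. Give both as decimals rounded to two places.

Regular 40.00 hours, overtime 0.82 hours

Tue: 8:38 AM–4:06 PM = 7 h 28 min
Wed: 7:20 AM–12:02 PM = 4 h 42 min
Thu: 9:59 AM–2:05 PM = 4 h 6 min
Fri: 8:16 AM–7:59 PM = 11 h 43 min
Sat: 6:22 AM–1:02 PM = 6 h 40 min
Sun: 5:39 AM–11:49 AM = 6 h 10 min
Total worked: 40 h 49 min = 40.82 h.
Threshold 40 h → overtime 0 h 49 min, regular 40 h 0 min.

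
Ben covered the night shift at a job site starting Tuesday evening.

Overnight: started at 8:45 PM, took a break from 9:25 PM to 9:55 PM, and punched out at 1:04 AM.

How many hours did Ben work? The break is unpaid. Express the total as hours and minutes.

Overnight: 8:45 PM → midnight = 3 h 15 min; midnight → 1:04 AM = 1 h 4 min; span 4 h 19 min; less 30 min break → 3 h 49 min

3 h 49 min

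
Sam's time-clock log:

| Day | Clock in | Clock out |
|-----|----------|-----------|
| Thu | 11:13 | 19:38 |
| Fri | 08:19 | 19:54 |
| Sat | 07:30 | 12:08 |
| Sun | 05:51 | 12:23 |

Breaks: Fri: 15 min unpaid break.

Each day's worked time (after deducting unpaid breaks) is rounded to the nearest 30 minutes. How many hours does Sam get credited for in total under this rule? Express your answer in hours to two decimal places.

31.00 hours

Thu: 11:13–19:38 = 8 h 25 min → rounds to 8 h 30 min
Fri: 08:19–19:54 = 11 h 35 min − 15 min = 11 h 20 min → rounds to 11 h 30 min
Sat: 07:30–12:08 = 4 h 38 min → rounds to 4 h 30 min
Sun: 05:51–12:23 = 6 h 32 min → rounds to 6 h 30 min
Total credited: 31 h 0 min.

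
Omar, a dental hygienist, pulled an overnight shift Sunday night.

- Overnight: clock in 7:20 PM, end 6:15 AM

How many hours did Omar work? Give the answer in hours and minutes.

Overnight: 7:20 PM → midnight = 4 h 40 min; midnight → 6:15 AM = 6 h 15 min; span 10 h 55 min

10 h 55 min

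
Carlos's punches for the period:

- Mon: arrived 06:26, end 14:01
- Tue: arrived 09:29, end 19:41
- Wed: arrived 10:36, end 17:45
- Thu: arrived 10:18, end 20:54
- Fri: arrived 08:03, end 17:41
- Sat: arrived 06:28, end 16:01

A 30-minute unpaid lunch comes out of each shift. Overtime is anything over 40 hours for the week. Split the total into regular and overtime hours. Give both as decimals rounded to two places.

Regular 40.00 hours, overtime 11.72 hours

Mon: 06:26–14:01 = 7 h 35 min; less 30 min break → 7 h 5 min
Tue: 09:29–19:41 = 10 h 12 min; less 30 min break → 9 h 42 min
Wed: 10:36–17:45 = 7 h 9 min; less 30 min break → 6 h 39 min
Thu: 10:18–20:54 = 10 h 36 min; less 30 min break → 10 h 6 min
Fri: 08:03–17:41 = 9 h 38 min; less 30 min break → 9 h 8 min
Sat: 06:28–16:01 = 9 h 33 min; less 30 min break → 9 h 3 min
Total worked: 51 h 43 min = 51.72 h.
Threshold 40 h → overtime 11 h 43 min, regular 40 h 0 min.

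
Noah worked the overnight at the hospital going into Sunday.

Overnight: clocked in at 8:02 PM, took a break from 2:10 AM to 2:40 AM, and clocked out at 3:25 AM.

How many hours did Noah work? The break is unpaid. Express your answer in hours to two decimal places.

Overnight: 8:02 PM → midnight = 3 h 58 min; midnight → 3:25 AM = 3 h 25 min; span 7 h 23 min; less 30 min break → 6 h 53 min

6.88 hours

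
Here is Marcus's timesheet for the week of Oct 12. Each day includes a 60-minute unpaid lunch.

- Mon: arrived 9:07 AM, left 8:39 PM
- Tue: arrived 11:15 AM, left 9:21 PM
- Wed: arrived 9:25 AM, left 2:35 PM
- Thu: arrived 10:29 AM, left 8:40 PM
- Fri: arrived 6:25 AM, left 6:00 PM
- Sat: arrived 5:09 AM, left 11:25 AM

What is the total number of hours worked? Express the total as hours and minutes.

48 h 50 min

Mon: 9:07 AM–8:39 PM = 11 h 32 min; less 60 min break → 10 h 32 min
Tue: 11:15 AM–9:21 PM = 10 h 6 min; less 60 min break → 9 h 6 min
Wed: 9:25 AM–2:35 PM = 5 h 10 min; less 60 min break → 4 h 10 min
Thu: 10:29 AM–8:40 PM = 10 h 11 min; less 60 min break → 9 h 11 min
Fri: 6:25 AM–6:00 PM = 11 h 35 min; less 60 min break → 10 h 35 min
Sat: 5:09 AM–11:25 AM = 6 h 16 min; less 60 min break → 5 h 16 min
Total: 10 h 32 min + 9 h 6 min + 4 h 10 min + 9 h 11 min + 10 h 35 min + 5 h 16 min = 48 h 50 min.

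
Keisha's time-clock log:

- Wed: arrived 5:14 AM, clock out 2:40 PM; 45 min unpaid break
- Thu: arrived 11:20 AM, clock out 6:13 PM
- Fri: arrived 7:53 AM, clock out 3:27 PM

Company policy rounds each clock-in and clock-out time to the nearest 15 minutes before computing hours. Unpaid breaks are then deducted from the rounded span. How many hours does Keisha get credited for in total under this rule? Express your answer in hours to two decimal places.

Wed: in 5:14 AM→5:15 AM, out 2:40 PM→2:45 PM; 9 h 30 min − 45 min = 8 h 45 min
Thu: in 11:20 AM→11:15 AM, out 6:13 PM→6:15 PM; 7 h 0 min
Fri: in 7:53 AM→8:00 AM, out 3:27 PM→3:30 PM; 7 h 30 min
Total credited: 23 h 15 min.

23.25 hours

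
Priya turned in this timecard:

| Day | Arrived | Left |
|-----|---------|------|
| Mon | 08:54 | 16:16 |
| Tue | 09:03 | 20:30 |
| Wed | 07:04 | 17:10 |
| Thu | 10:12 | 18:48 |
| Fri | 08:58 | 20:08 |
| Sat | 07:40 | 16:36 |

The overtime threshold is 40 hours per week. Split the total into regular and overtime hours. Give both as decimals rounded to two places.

Regular 40.00 hours, overtime 17.62 hours

Mon: 08:54–16:16 = 7 h 22 min
Tue: 09:03–20:30 = 11 h 27 min
Wed: 07:04–17:10 = 10 h 6 min
Thu: 10:12–18:48 = 8 h 36 min
Fri: 08:58–20:08 = 11 h 10 min
Sat: 07:40–16:36 = 8 h 56 min
Total worked: 57 h 37 min = 57.62 h.
Threshold 40 h → overtime 17 h 37 min, regular 40 h 0 min.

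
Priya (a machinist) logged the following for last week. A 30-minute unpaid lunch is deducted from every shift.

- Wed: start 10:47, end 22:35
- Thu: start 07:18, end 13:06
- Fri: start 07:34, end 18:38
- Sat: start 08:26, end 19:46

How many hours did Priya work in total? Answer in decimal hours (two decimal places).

Wed: 10:47–22:35 = 11 h 48 min; less 30 min break → 11 h 18 min
Thu: 07:18–13:06 = 5 h 48 min; less 30 min break → 5 h 18 min
Fri: 07:34–18:38 = 11 h 4 min; less 30 min break → 10 h 34 min
Sat: 08:26–19:46 = 11 h 20 min; less 30 min break → 10 h 50 min
Total: 11 h 18 min + 5 h 18 min + 10 h 34 min + 10 h 50 min = 38 h 0 min.

38.00 hours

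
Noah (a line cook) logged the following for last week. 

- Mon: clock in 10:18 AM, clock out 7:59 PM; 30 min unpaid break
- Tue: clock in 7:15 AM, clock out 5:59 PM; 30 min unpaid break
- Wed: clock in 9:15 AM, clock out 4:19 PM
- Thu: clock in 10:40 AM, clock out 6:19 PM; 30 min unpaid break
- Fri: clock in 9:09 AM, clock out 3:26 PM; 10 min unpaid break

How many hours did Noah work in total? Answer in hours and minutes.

39 h 45 min

Mon: 10:18 AM–7:59 PM = 9 h 41 min; less 30 min break → 9 h 11 min
Tue: 7:15 AM–5:59 PM = 10 h 44 min; less 30 min break → 10 h 14 min
Wed: 9:15 AM–4:19 PM = 7 h 4 min
Thu: 10:40 AM–6:19 PM = 7 h 39 min; less 30 min break → 7 h 9 min
Fri: 9:09 AM–3:26 PM = 6 h 17 min; less 10 min break → 6 h 7 min
Total: 9 h 11 min + 10 h 14 min + 7 h 4 min + 7 h 9 min + 6 h 7 min = 39 h 45 min.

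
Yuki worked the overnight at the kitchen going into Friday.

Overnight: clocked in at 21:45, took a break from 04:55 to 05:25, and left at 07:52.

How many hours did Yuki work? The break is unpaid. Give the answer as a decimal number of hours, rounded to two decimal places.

Overnight: 21:45 → midnight = 2 h 15 min; midnight → 07:52 = 7 h 52 min; span 10 h 7 min; less 30 min break → 9 h 37 min

9.62 hours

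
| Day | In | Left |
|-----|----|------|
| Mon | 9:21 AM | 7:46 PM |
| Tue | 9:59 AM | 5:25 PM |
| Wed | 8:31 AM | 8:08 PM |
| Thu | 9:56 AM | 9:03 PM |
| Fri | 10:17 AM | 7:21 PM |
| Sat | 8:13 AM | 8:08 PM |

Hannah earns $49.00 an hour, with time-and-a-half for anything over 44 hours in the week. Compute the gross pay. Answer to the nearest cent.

$3447.15

Mon: 9:21 AM–7:46 PM = 10 h 25 min
Tue: 9:59 AM–5:25 PM = 7 h 26 min
Wed: 8:31 AM–8:08 PM = 11 h 37 min
Thu: 9:56 AM–9:03 PM = 11 h 7 min
Fri: 10:17 AM–7:21 PM = 9 h 4 min
Sat: 8:13 AM–8:08 PM = 11 h 55 min
Total worked: 61 h 34 min = 3694 min.
Regular 44 h 0 min = 2640 min at $49.00/h; overtime 17 h 34 min = 1054 min at $73.50/h.
Pay = (2640 × $49.00 + 1054 × $73.50) ÷ 60 = $3447.15.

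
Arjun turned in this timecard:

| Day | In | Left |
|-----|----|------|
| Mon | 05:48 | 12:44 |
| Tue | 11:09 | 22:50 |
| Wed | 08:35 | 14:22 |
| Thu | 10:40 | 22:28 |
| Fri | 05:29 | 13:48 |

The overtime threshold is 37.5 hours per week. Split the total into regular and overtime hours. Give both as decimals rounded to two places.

Mon: 05:48–12:44 = 6 h 56 min
Tue: 11:09–22:50 = 11 h 41 min
Wed: 08:35–14:22 = 5 h 47 min
Thu: 10:40–22:28 = 11 h 48 min
Fri: 05:29–13:48 = 8 h 19 min
Total worked: 44 h 31 min = 44.52 h.
Threshold 37.5 h → overtime 7 h 1 min, regular 37 h 30 min.

Regular 37.50 hours, overtime 7.02 hours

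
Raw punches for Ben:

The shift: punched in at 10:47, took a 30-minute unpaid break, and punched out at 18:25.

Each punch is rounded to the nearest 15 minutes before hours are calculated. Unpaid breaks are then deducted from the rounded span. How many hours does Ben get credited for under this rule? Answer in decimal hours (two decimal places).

The shift: in 10:47→10:45, out 18:25→18:30; 7 h 45 min − 30 min = 7 h 15 min

7.25 hours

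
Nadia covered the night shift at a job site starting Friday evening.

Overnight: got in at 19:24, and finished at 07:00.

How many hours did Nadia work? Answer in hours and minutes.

Overnight: 19:24 → midnight = 4 h 36 min; midnight → 07:00 = 7 h 0 min; span 11 h 36 min

11 h 36 min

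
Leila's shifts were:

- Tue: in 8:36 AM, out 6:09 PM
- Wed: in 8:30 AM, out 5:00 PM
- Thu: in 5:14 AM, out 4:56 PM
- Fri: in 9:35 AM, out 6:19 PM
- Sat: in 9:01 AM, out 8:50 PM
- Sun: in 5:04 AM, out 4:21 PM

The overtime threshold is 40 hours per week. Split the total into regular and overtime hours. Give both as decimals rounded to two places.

Regular 40.00 hours, overtime 21.58 hours

Tue: 8:36 AM–6:09 PM = 9 h 33 min
Wed: 8:30 AM–5:00 PM = 8 h 30 min
Thu: 5:14 AM–4:56 PM = 11 h 42 min
Fri: 9:35 AM–6:19 PM = 8 h 44 min
Sat: 9:01 AM–8:50 PM = 11 h 49 min
Sun: 5:04 AM–4:21 PM = 11 h 17 min
Total worked: 61 h 35 min = 61.58 h.
Threshold 40 h → overtime 21 h 35 min, regular 40 h 0 min.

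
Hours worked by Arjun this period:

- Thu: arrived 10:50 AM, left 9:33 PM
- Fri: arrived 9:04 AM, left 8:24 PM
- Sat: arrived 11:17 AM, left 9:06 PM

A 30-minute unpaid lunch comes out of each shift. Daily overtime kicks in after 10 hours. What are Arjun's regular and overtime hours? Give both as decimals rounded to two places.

Thu: 10:50 AM–9:33 PM = 10 h 43 min; less 30 min break → 10 h 13 min
Fri: 9:04 AM–8:24 PM = 11 h 20 min; less 30 min break → 10 h 50 min
Sat: 11:17 AM–9:06 PM = 9 h 49 min; less 30 min break → 9 h 19 min
Thu reg 10 h 0 min / OT 0 h 13 min; Fri reg 10 h 0 min / OT 0 h 50 min; Sat reg 9 h 19 min / OT 0 h 0 min.
Totals: regular 29 h 19 min, overtime 1 h 3 min.

Regular 29.32 hours, overtime 1.05 hours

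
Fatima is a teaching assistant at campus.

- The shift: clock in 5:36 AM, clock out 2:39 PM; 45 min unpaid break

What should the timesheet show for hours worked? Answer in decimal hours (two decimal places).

The shift: 5:36 AM–2:39 PM = 9 h 3 min; less 45 min break → 8 h 18 min

8.30 hours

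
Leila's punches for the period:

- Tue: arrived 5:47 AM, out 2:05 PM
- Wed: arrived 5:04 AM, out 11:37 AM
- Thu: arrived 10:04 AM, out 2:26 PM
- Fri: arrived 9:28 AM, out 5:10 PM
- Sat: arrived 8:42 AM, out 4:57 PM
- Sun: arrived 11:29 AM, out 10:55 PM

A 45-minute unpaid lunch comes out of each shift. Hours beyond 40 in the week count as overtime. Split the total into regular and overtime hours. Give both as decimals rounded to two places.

Tue: 5:47 AM–2:05 PM = 8 h 18 min; less 45 min break → 7 h 33 min
Wed: 5:04 AM–11:37 AM = 6 h 33 min; less 45 min break → 5 h 48 min
Thu: 10:04 AM–2:26 PM = 4 h 22 min; less 45 min break → 3 h 37 min
Fri: 9:28 AM–5:10 PM = 7 h 42 min; less 45 min break → 6 h 57 min
Sat: 8:42 AM–4:57 PM = 8 h 15 min; less 45 min break → 7 h 30 min
Sun: 11:29 AM–10:55 PM = 11 h 26 min; less 45 min break → 10 h 41 min
Total worked: 42 h 6 min = 42.10 h.
Threshold 40 h → overtime 2 h 6 min, regular 40 h 0 min.

Regular 40.00 hours, overtime 2.10 hours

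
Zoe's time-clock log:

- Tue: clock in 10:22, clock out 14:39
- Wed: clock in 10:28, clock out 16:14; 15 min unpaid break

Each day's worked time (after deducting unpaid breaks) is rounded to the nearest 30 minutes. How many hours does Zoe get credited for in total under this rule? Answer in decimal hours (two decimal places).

10.00 hours

Tue: 10:22–14:39 = 4 h 17 min → rounds to 4 h 30 min
Wed: 10:28–16:14 = 5 h 46 min − 15 min = 5 h 31 min → rounds to 5 h 30 min
Total credited: 10 h 0 min.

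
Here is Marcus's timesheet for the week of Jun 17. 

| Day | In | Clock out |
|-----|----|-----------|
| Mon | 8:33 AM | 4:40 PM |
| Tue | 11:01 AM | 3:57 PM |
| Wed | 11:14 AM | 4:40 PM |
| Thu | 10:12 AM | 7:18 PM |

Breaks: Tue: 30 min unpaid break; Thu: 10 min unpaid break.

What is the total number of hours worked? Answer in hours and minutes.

26 h 55 min

Mon: 8:33 AM–4:40 PM = 8 h 7 min
Tue: 11:01 AM–3:57 PM = 4 h 56 min; less 30 min break → 4 h 26 min
Wed: 11:14 AM–4:40 PM = 5 h 26 min
Thu: 10:12 AM–7:18 PM = 9 h 6 min; less 10 min break → 8 h 56 min
Total: 8 h 7 min + 4 h 26 min + 5 h 26 min + 8 h 56 min = 26 h 55 min.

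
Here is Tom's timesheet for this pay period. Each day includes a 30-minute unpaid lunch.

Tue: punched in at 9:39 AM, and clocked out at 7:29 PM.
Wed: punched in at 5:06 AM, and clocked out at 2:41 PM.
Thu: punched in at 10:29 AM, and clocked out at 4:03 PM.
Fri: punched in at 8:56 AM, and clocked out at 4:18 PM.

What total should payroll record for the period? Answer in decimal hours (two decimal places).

Tue: 9:39 AM–7:29 PM = 9 h 50 min; less 30 min break → 9 h 20 min
Wed: 5:06 AM–2:41 PM = 9 h 35 min; less 30 min break → 9 h 5 min
Thu: 10:29 AM–4:03 PM = 5 h 34 min; less 30 min break → 5 h 4 min
Fri: 8:56 AM–4:18 PM = 7 h 22 min; less 30 min break → 6 h 52 min
Total: 9 h 20 min + 9 h 5 min + 5 h 4 min + 6 h 52 min = 30 h 21 min.

30.35 hours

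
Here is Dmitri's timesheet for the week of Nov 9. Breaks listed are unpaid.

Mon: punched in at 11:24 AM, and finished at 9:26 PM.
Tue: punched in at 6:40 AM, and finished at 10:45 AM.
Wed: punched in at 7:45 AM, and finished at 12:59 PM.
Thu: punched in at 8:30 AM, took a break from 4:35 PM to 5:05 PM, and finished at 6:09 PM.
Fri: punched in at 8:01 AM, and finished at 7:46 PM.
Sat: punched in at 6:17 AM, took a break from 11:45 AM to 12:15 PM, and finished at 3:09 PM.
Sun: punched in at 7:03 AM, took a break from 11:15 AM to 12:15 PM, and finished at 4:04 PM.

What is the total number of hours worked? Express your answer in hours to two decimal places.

56.63 hours

Mon: 11:24 AM–9:26 PM = 10 h 2 min
Tue: 6:40 AM–10:45 AM = 4 h 5 min
Wed: 7:45 AM–12:59 PM = 5 h 14 min
Thu: 8:30 AM–6:09 PM = 9 h 39 min; less 30 min break → 9 h 9 min
Fri: 8:01 AM–7:46 PM = 11 h 45 min
Sat: 6:17 AM–3:09 PM = 8 h 52 min; less 30 min break → 8 h 22 min
Sun: 7:03 AM–4:04 PM = 9 h 1 min; less 60 min break → 8 h 1 min
Total: 10 h 2 min + 4 h 5 min + 5 h 14 min + 9 h 9 min + 11 h 45 min + 8 h 22 min + 8 h 1 min = 56 h 38 min.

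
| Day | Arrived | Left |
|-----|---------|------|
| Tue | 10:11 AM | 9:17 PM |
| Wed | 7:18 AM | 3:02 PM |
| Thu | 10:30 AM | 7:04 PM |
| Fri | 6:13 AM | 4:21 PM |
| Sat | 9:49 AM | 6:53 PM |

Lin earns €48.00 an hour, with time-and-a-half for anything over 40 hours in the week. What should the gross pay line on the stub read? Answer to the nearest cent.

€2395.20

Tue: 10:11 AM–9:17 PM = 11 h 6 min
Wed: 7:18 AM–3:02 PM = 7 h 44 min
Thu: 10:30 AM–7:04 PM = 8 h 34 min
Fri: 6:13 AM–4:21 PM = 10 h 8 min
Sat: 9:49 AM–6:53 PM = 9 h 4 min
Total worked: 46 h 36 min = 2796 min.
Regular 40 h 0 min = 2400 min at €48.00/h; overtime 6 h 36 min = 396 min at €72.00/h.
Pay = (2400 × €48.00 + 396 × €72.00) ÷ 60 = €2395.20.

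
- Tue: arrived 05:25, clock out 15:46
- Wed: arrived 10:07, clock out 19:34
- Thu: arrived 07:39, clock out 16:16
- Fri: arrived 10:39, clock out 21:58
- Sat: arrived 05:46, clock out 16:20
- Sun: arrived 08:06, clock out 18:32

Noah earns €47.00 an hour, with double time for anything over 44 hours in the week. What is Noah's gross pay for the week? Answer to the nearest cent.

€3640.93

Tue: 05:25–15:46 = 10 h 21 min
Wed: 10:07–19:34 = 9 h 27 min
Thu: 07:39–16:16 = 8 h 37 min
Fri: 10:39–21:58 = 11 h 19 min
Sat: 05:46–16:20 = 10 h 34 min
Sun: 08:06–18:32 = 10 h 26 min
Total worked: 60 h 44 min = 3644 min.
Regular 44 h 0 min = 2640 min at €47.00/h; overtime 16 h 44 min = 1004 min at €94.00/h.
Pay = (2640 × €47.00 + 1004 × €94.00) ÷ 60 = €3640.93.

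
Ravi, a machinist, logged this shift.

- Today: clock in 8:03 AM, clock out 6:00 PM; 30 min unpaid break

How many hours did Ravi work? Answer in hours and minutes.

9 h 27 min

Today: 8:03 AM–6:00 PM = 9 h 57 min; less 30 min break → 9 h 27 min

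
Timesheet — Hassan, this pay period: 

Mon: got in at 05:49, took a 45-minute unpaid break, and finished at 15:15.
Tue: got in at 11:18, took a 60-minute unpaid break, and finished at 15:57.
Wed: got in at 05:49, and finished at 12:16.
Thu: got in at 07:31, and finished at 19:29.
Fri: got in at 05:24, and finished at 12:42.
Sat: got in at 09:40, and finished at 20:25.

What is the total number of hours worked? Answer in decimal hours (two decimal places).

48.80 hours

Mon: 05:49–15:15 = 9 h 26 min; less 45 min break → 8 h 41 min
Tue: 11:18–15:57 = 4 h 39 min; less 60 min break → 3 h 39 min
Wed: 05:49–12:16 = 6 h 27 min
Thu: 07:31–19:29 = 11 h 58 min
Fri: 05:24–12:42 = 7 h 18 min
Sat: 09:40–20:25 = 10 h 45 min
Total: 8 h 41 min + 3 h 39 min + 6 h 27 min + 11 h 58 min + 7 h 18 min + 10 h 45 min = 48 h 48 min.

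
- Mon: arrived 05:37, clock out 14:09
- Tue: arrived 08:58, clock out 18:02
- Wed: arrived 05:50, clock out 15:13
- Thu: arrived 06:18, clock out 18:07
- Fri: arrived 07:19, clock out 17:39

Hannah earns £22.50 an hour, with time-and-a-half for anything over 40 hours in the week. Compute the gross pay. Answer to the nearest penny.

£1208.25

Mon: 05:37–14:09 = 8 h 32 min
Tue: 08:58–18:02 = 9 h 4 min
Wed: 05:50–15:13 = 9 h 23 min
Thu: 06:18–18:07 = 11 h 49 min
Fri: 07:19–17:39 = 10 h 20 min
Total worked: 49 h 8 min = 2948 min.
Regular 40 h 0 min = 2400 min at £22.50/h; overtime 9 h 8 min = 548 min at £33.75/h.
Pay = (2400 × £22.50 + 548 × £33.75) ÷ 60 = £1208.25.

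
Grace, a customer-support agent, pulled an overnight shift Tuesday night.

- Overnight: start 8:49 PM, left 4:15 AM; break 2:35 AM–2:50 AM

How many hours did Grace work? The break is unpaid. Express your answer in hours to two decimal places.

Overnight: 8:49 PM → midnight = 3 h 11 min; midnight → 4:15 AM = 4 h 15 min; span 7 h 26 min; less 15 min break → 7 h 11 min

7.18 hours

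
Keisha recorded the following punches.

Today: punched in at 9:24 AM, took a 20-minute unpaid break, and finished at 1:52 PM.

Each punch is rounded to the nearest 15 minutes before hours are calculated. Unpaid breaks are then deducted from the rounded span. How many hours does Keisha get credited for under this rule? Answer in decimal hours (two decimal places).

Today: in 9:24 AM→9:30 AM, out 1:52 PM→1:45 PM; 4 h 15 min − 20 min = 3 h 55 min

3.92 hours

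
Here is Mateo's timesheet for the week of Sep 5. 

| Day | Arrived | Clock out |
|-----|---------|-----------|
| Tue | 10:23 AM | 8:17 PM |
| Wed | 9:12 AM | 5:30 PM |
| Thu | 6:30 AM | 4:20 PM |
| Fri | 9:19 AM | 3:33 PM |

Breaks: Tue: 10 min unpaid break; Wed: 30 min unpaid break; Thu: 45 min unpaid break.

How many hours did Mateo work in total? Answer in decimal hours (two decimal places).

32.85 hours

Tue: 10:23 AM–8:17 PM = 9 h 54 min; less 10 min break → 9 h 44 min
Wed: 9:12 AM–5:30 PM = 8 h 18 min; less 30 min break → 7 h 48 min
Thu: 6:30 AM–4:20 PM = 9 h 50 min; less 45 min break → 9 h 5 min
Fri: 9:19 AM–3:33 PM = 6 h 14 min
Total: 9 h 44 min + 7 h 48 min + 9 h 5 min + 6 h 14 min = 32 h 51 min.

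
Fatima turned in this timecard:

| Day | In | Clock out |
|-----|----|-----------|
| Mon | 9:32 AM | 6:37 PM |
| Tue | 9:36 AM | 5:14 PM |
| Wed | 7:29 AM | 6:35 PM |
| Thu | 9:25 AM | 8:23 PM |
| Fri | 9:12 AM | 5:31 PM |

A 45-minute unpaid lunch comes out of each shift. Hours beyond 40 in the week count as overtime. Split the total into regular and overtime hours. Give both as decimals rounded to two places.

Regular 40.00 hours, overtime 3.35 hours

Mon: 9:32 AM–6:37 PM = 9 h 5 min; less 45 min break → 8 h 20 min
Tue: 9:36 AM–5:14 PM = 7 h 38 min; less 45 min break → 6 h 53 min
Wed: 7:29 AM–6:35 PM = 11 h 6 min; less 45 min break → 10 h 21 min
Thu: 9:25 AM–8:23 PM = 10 h 58 min; less 45 min break → 10 h 13 min
Fri: 9:12 AM–5:31 PM = 8 h 19 min; less 45 min break → 7 h 34 min
Total worked: 43 h 21 min = 43.35 h.
Threshold 40 h → overtime 3 h 21 min, regular 40 h 0 min.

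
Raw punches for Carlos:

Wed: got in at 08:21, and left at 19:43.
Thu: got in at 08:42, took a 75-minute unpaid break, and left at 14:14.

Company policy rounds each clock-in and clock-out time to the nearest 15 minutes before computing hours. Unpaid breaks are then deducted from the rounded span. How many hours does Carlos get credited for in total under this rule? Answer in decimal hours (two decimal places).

Wed: in 08:21→08:15, out 19:43→19:45; 11 h 30 min
Thu: in 08:42→08:45, out 14:14→14:15; 5 h 30 min − 75 min = 4 h 15 min
Total credited: 15 h 45 min.

15.75 hours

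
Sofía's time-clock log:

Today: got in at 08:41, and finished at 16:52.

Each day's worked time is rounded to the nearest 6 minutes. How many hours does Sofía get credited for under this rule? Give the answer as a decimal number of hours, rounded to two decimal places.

8.20 hours

Today: 08:41–16:52 = 8 h 11 min → rounds to 8 h 12 min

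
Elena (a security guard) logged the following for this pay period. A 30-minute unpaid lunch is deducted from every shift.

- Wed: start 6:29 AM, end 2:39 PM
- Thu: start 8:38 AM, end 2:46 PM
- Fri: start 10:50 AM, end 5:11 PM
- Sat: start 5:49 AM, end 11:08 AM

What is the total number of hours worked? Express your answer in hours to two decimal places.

23.97 hours

Wed: 6:29 AM–2:39 PM = 8 h 10 min; less 30 min break → 7 h 40 min
Thu: 8:38 AM–2:46 PM = 6 h 8 min; less 30 min break → 5 h 38 min
Fri: 10:50 AM–5:11 PM = 6 h 21 min; less 30 min break → 5 h 51 min
Sat: 5:49 AM–11:08 AM = 5 h 19 min; less 30 min break → 4 h 49 min
Total: 7 h 40 min + 5 h 38 min + 5 h 51 min + 4 h 49 min = 23 h 58 min.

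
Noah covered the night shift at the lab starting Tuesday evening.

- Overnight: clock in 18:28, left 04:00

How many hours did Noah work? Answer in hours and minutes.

9 h 32 min

Overnight: 18:28 → midnight = 5 h 32 min; midnight → 04:00 = 4 h 0 min; span 9 h 32 min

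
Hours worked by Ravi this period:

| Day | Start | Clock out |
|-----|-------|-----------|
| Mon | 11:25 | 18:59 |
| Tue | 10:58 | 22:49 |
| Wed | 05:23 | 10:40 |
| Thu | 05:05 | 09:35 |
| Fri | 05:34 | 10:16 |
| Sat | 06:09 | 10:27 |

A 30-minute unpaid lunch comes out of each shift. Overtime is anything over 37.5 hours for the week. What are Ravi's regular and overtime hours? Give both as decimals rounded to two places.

Regular 35.20 hours, overtime 0.00 hours

Mon: 11:25–18:59 = 7 h 34 min; less 30 min break → 7 h 4 min
Tue: 10:58–22:49 = 11 h 51 min; less 30 min break → 11 h 21 min
Wed: 05:23–10:40 = 5 h 17 min; less 30 min break → 4 h 47 min
Thu: 05:05–09:35 = 4 h 30 min; less 30 min break → 4 h 0 min
Fri: 05:34–10:16 = 4 h 42 min; less 30 min break → 4 h 12 min
Sat: 06:09–10:27 = 4 h 18 min; less 30 min break → 3 h 48 min
Total worked: 35 h 12 min = 35.20 h.
Threshold 37.5 h → overtime 0 h 0 min, regular 35 h 12 min.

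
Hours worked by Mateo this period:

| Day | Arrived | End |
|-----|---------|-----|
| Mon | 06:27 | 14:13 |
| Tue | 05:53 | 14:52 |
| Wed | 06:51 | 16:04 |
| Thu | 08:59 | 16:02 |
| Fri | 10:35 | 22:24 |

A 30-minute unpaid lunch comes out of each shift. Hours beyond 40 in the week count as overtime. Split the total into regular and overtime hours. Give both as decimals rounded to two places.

Mon: 06:27–14:13 = 7 h 46 min; less 30 min break → 7 h 16 min
Tue: 05:53–14:52 = 8 h 59 min; less 30 min break → 8 h 29 min
Wed: 06:51–16:04 = 9 h 13 min; less 30 min break → 8 h 43 min
Thu: 08:59–16:02 = 7 h 3 min; less 30 min break → 6 h 33 min
Fri: 10:35–22:24 = 11 h 49 min; less 30 min break → 11 h 19 min
Total worked: 42 h 20 min = 42.33 h.
Threshold 40 h → overtime 2 h 20 min, regular 40 h 0 min.

Regular 40.00 hours, overtime 2.33 hours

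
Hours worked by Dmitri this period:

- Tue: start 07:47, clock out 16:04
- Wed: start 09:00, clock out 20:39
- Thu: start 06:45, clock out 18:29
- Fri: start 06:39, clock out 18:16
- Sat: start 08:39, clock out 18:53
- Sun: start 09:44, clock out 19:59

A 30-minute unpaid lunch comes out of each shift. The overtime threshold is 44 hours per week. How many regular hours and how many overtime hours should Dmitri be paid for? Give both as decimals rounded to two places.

Tue: 07:47–16:04 = 8 h 17 min; less 30 min break → 7 h 47 min
Wed: 09:00–20:39 = 11 h 39 min; less 30 min break → 11 h 9 min
Thu: 06:45–18:29 = 11 h 44 min; less 30 min break → 11 h 14 min
Fri: 06:39–18:16 = 11 h 37 min; less 30 min break → 11 h 7 min
Sat: 08:39–18:53 = 10 h 14 min; less 30 min break → 9 h 44 min
Sun: 09:44–19:59 = 10 h 15 min; less 30 min break → 9 h 45 min
Total worked: 60 h 46 min = 60.77 h.
Threshold 44 h → overtime 16 h 46 min, regular 44 h 0 min.

Regular 44.00 hours, overtime 16.77 hours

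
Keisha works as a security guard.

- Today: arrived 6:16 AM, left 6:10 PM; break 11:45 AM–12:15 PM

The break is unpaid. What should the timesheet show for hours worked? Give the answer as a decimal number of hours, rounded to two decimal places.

11.40 hours

Today: 6:16 AM–6:10 PM = 11 h 54 min; less 30 min break → 11 h 24 min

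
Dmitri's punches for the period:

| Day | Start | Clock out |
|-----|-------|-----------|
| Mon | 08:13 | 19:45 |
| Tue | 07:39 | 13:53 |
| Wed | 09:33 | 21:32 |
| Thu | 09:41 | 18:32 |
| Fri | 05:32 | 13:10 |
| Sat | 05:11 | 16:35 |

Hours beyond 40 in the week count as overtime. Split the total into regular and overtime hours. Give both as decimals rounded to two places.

Mon: 08:13–19:45 = 11 h 32 min
Tue: 07:39–13:53 = 6 h 14 min
Wed: 09:33–21:32 = 11 h 59 min
Thu: 09:41–18:32 = 8 h 51 min
Fri: 05:32–13:10 = 7 h 38 min
Sat: 05:11–16:35 = 11 h 24 min
Total worked: 57 h 38 min = 57.63 h.
Threshold 40 h → overtime 17 h 38 min, regular 40 h 0 min.

Regular 40.00 hours, overtime 17.63 hours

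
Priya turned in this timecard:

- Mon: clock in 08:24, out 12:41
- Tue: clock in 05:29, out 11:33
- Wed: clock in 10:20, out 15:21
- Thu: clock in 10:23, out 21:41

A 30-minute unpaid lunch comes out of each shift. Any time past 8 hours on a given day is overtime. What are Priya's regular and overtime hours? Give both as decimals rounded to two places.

Regular 21.87 hours, overtime 2.80 hours

Mon: 08:24–12:41 = 4 h 17 min; less 30 min break → 3 h 47 min
Tue: 05:29–11:33 = 6 h 4 min; less 30 min break → 5 h 34 min
Wed: 10:20–15:21 = 5 h 1 min; less 30 min break → 4 h 31 min
Thu: 10:23–21:41 = 11 h 18 min; less 30 min break → 10 h 48 min
Mon reg 3 h 47 min / OT 0 h 0 min; Tue reg 5 h 34 min / OT 0 h 0 min; Wed reg 4 h 31 min / OT 0 h 0 min; Thu reg 8 h 0 min / OT 2 h 48 min.
Totals: regular 21 h 52 min, overtime 2 h 48 min.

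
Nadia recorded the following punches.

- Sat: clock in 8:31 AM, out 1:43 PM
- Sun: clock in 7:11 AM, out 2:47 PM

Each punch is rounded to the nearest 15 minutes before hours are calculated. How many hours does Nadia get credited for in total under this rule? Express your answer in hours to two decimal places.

Sat: in 8:31 AM→8:30 AM, out 1:43 PM→1:45 PM; 5 h 15 min
Sun: in 7:11 AM→7:15 AM, out 2:47 PM→2:45 PM; 7 h 30 min
Total credited: 12 h 45 min.

12.75 hours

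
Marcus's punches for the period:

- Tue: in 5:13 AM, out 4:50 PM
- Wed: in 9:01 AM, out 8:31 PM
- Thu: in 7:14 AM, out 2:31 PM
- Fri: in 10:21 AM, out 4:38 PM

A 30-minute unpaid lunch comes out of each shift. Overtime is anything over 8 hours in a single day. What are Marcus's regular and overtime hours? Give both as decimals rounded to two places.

Regular 28.57 hours, overtime 6.12 hours

Tue: 5:13 AM–4:50 PM = 11 h 37 min; less 30 min break → 11 h 7 min
Wed: 9:01 AM–8:31 PM = 11 h 30 min; less 30 min break → 11 h 0 min
Thu: 7:14 AM–2:31 PM = 7 h 17 min; less 30 min break → 6 h 47 min
Fri: 10:21 AM–4:38 PM = 6 h 17 min; less 30 min break → 5 h 47 min
Tue reg 8 h 0 min / OT 3 h 7 min; Wed reg 8 h 0 min / OT 3 h 0 min; Thu reg 6 h 47 min / OT 0 h 0 min; Fri reg 5 h 47 min / OT 0 h 0 min.
Totals: regular 28 h 34 min, overtime 6 h 7 min.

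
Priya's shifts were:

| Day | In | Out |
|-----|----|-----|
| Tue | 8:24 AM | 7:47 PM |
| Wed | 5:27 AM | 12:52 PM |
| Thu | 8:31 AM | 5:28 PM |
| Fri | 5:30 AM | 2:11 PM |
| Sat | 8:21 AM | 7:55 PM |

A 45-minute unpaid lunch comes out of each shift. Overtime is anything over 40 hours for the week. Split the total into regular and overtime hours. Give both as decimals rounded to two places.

Regular 40.00 hours, overtime 4.25 hours

Tue: 8:24 AM–7:47 PM = 11 h 23 min; less 45 min break → 10 h 38 min
Wed: 5:27 AM–12:52 PM = 7 h 25 min; less 45 min break → 6 h 40 min
Thu: 8:31 AM–5:28 PM = 8 h 57 min; less 45 min break → 8 h 12 min
Fri: 5:30 AM–2:11 PM = 8 h 41 min; less 45 min break → 7 h 56 min
Sat: 8:21 AM–7:55 PM = 11 h 34 min; less 45 min break → 10 h 49 min
Total worked: 44 h 15 min = 44.25 h.
Threshold 40 h → overtime 4 h 15 min, regular 40 h 0 min.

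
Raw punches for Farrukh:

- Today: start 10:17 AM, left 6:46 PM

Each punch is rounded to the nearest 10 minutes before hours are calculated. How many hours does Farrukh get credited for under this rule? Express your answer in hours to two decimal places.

8.50 hours

Today: in 10:17 AM→10:20 AM, out 6:46 PM→6:50 PM; 8 h 30 min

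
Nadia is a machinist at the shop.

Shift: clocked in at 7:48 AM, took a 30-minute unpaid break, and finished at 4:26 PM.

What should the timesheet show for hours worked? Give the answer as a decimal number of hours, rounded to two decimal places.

8.13 hours

Shift: 7:48 AM–4:26 PM = 8 h 38 min; less 30 min break → 8 h 8 min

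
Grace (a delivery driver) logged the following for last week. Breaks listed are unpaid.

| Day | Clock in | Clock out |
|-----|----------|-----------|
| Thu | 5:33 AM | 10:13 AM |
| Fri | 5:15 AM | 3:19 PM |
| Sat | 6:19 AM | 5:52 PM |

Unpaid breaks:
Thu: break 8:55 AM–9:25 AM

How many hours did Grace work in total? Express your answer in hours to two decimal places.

Thu: 5:33 AM–10:13 AM = 4 h 40 min; less 30 min break → 4 h 10 min
Fri: 5:15 AM–3:19 PM = 10 h 4 min
Sat: 6:19 AM–5:52 PM = 11 h 33 min
Total: 4 h 10 min + 10 h 4 min + 11 h 33 min = 25 h 47 min.

25.78 hours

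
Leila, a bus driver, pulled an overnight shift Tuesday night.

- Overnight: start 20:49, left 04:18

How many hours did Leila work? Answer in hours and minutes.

7 h 29 min

Overnight: 20:49 → midnight = 3 h 11 min; midnight → 04:18 = 4 h 18 min; span 7 h 29 min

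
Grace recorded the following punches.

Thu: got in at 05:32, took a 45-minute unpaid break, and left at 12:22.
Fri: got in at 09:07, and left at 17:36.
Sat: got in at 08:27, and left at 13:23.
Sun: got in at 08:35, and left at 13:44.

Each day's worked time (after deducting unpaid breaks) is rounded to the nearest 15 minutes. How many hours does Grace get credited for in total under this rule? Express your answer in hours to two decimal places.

Thu: 05:32–12:22 = 6 h 50 min − 45 min = 6 h 5 min → rounds to 6 h 0 min
Fri: 09:07–17:36 = 8 h 29 min → rounds to 8 h 30 min
Sat: 08:27–13:23 = 4 h 56 min → rounds to 5 h 0 min
Sun: 08:35–13:44 = 5 h 9 min → rounds to 5 h 15 min
Total credited: 24 h 45 min.

24.75 hours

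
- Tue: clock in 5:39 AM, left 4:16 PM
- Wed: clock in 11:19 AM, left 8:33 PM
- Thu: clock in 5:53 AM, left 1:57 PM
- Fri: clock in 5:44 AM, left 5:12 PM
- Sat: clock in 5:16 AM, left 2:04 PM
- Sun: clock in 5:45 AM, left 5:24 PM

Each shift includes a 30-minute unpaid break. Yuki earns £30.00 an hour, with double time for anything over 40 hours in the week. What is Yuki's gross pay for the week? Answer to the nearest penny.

Tue: 5:39 AM–4:16 PM = 10 h 37 min; less 30 min break → 10 h 7 min
Wed: 11:19 AM–8:33 PM = 9 h 14 min; less 30 min break → 8 h 44 min
Thu: 5:53 AM–1:57 PM = 8 h 4 min; less 30 min break → 7 h 34 min
Fri: 5:44 AM–5:12 PM = 11 h 28 min; less 30 min break → 10 h 58 min
Sat: 5:16 AM–2:04 PM = 8 h 48 min; less 30 min break → 8 h 18 min
Sun: 5:45 AM–5:24 PM = 11 h 39 min; less 30 min break → 11 h 9 min
Total worked: 56 h 50 min = 3410 min.
Regular 40 h 0 min = 2400 min at £30.00/h; overtime 16 h 50 min = 1010 min at £60.00/h.
Pay = (2400 × £30.00 + 1010 × £60.00) ÷ 60 = £2210.00.

£2210.00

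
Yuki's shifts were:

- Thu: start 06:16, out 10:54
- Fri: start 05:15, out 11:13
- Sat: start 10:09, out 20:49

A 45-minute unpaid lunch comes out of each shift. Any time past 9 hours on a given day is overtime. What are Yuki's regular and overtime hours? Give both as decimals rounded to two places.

Regular 18.10 hours, overtime 0.92 hours

Thu: 06:16–10:54 = 4 h 38 min; less 45 min break → 3 h 53 min
Fri: 05:15–11:13 = 5 h 58 min; less 45 min break → 5 h 13 min
Sat: 10:09–20:49 = 10 h 40 min; less 45 min break → 9 h 55 min
Thu reg 3 h 53 min / OT 0 h 0 min; Fri reg 5 h 13 min / OT 0 h 0 min; Sat reg 9 h 0 min / OT 0 h 55 min.
Totals: regular 18 h 6 min, overtime 0 h 55 min.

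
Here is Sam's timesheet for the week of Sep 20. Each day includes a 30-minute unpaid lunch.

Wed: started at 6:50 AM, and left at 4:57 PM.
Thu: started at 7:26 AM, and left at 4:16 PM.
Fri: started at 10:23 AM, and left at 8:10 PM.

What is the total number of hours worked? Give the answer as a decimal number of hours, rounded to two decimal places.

27.23 hours

Wed: 6:50 AM–4:57 PM = 10 h 7 min; less 30 min break → 9 h 37 min
Thu: 7:26 AM–4:16 PM = 8 h 50 min; less 30 min break → 8 h 20 min
Fri: 10:23 AM–8:10 PM = 9 h 47 min; less 30 min break → 9 h 17 min
Total: 9 h 37 min + 8 h 20 min + 9 h 17 min = 27 h 14 min.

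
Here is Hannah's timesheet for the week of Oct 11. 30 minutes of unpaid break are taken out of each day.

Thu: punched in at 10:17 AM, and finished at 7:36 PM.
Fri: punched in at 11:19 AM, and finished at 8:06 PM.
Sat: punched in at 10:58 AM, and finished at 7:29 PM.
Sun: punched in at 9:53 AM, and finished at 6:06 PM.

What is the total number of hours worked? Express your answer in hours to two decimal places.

32.83 hours

Thu: 10:17 AM–7:36 PM = 9 h 19 min; less 30 min break → 8 h 49 min
Fri: 11:19 AM–8:06 PM = 8 h 47 min; less 30 min break → 8 h 17 min
Sat: 10:58 AM–7:29 PM = 8 h 31 min; less 30 min break → 8 h 1 min
Sun: 9:53 AM–6:06 PM = 8 h 13 min; less 30 min break → 7 h 43 min
Total: 8 h 49 min + 8 h 17 min + 8 h 1 min + 7 h 43 min = 32 h 50 min.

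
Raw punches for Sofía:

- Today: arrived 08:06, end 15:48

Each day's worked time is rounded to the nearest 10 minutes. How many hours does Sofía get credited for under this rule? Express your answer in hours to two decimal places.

7.67 hours

Today: 08:06–15:48 = 7 h 42 min → rounds to 7 h 40 min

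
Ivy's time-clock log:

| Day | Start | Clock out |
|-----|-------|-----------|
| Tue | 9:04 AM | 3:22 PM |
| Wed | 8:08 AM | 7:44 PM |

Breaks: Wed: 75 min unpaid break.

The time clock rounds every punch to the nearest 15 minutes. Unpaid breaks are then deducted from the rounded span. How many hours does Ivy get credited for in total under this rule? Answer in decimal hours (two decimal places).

16.50 hours

Tue: in 9:04 AM→9:00 AM, out 3:22 PM→3:15 PM; 6 h 15 min
Wed: in 8:08 AM→8:15 AM, out 7:44 PM→7:45 PM; 11 h 30 min − 75 min = 10 h 15 min
Total credited: 16 h 30 min.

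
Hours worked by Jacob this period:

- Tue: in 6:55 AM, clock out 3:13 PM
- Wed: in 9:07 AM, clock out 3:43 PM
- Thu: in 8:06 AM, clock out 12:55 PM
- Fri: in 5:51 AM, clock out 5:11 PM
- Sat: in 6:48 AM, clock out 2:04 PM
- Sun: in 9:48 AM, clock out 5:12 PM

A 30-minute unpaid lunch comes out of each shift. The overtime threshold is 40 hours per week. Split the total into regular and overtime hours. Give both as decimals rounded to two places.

Tue: 6:55 AM–3:13 PM = 8 h 18 min; less 30 min break → 7 h 48 min
Wed: 9:07 AM–3:43 PM = 6 h 36 min; less 30 min break → 6 h 6 min
Thu: 8:06 AM–12:55 PM = 4 h 49 min; less 30 min break → 4 h 19 min
Fri: 5:51 AM–5:11 PM = 11 h 20 min; less 30 min break → 10 h 50 min
Sat: 6:48 AM–2:04 PM = 7 h 16 min; less 30 min break → 6 h 46 min
Sun: 9:48 AM–5:12 PM = 7 h 24 min; less 30 min break → 6 h 54 min
Total worked: 42 h 43 min = 42.72 h.
Threshold 40 h → overtime 2 h 43 min, regular 40 h 0 min.

Regular 40.00 hours, overtime 2.72 hours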